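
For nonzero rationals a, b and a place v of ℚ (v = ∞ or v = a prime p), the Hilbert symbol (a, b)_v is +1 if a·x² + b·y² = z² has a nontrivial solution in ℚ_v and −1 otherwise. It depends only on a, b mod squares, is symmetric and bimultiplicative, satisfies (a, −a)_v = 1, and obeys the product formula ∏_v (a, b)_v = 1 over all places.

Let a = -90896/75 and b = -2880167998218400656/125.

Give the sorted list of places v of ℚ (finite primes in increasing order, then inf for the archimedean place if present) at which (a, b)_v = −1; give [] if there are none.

(a, b) ≡ (-17043, -650845) mod (ℚ^×)²; places V = {2, 3, 5, 13, 17, 19, 23, 31, ∞}.
(a,b)_23: α=1, u≡16; β=4, v≡4 (mod 23); (16|23)=+1, (4|23)=+1; sign (−1)^0·+1^4·+1^1 = +1.
(a,b)_17: α=0, u≡15; β=1, v≡1 (mod 17); (15|17)=+1, (1|17)=+1; sign (−1)^0·+1^1·+1^0 = +1.
(a,b)_2: α=4, β=4; u≡5, v≡3 (mod 8); ε(u)ε(v)=0·1, αω(v)=4·1, βω(u)=4·1; sum ≡ 0  ⇒  +1.
(a,b)_∞: sgn(-17043)=−, sgn(-650845)=−, so -1.
(a,b)_3: α=-1, u≡1; β=4, v≡2 (mod 3); (1|3)=+1, (2|3)=-1; sign (−1)^0·+1^4·-1^-1 = -1.
(a,b)_13: α=1, u≡8; β=3, v≡6 (mod 13); (8|13)=-1, (6|13)=-1; sign (−1)^0·-1^3·-1^1 = +1.
(a,b)_31: α=0, u≡14; β=1, v≡26 (mod 31); (14|31)=+1, (26|31)=-1; sign (−1)^0·+1^1·-1^0 = +1.
(a,b)_5: α=-2, u≡3; β=-3, v≡4 (mod 5); (3|5)=-1, (4|5)=+1; sign (−1)^0·-1^-3·+1^-2 = -1.
(a,b)_19: α=1, u≡15; β=3, v≡15 (mod 19); (15|19)=-1, (15|19)=-1; sign (−1)^1·-1^3·-1^1 = -1.
Ram(-17043, -650845) = {3, 5, 19, ∞}; no ℚ_3-point on the conic.

[3, 5, 19, inf]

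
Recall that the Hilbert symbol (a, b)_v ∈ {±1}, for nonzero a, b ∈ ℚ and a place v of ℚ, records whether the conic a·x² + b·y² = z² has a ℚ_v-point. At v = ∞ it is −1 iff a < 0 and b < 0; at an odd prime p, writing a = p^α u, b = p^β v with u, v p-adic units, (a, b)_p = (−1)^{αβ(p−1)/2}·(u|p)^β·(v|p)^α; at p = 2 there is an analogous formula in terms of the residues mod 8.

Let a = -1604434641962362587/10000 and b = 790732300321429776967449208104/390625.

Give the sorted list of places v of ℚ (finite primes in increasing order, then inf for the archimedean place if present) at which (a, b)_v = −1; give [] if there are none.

[2, 13]

Mod squares: a ≡ -17043, b ≡ 20026. Check v ∈ {∞, 2, 3, 5, 13, 17, 19, 23, 31}.
v=3: a=3^3·(≡1), b=3^4·(≡1) mod 3; (1|3)=+1, (1|3)=+1; (−1)^{3·4·1}·(+1)^4·(+1)^3 = +1.
v=13: a=13^1·(≡8), b=13^2·(≡2) mod 13; (8|13)=-1, (2|13)=-1; (−1)^{1·2·6}·(-1)^2·(-1)^1 = -1.
v=31: a=31^2·(≡4), b=31^3·(≡27) mod 31; (4|31)=+1, (27|31)=-1; (−1)^{2·3·15}·(+1)^3·(-1)^2 = +1.
v=∞: -17043 < 0 and 20026 > 0  ⇒  (a,b)_∞ = +1.
v=17: a=17^4·(≡8), b=17^5·(≡5) mod 17; (8|17)=+1, (5|17)=-1; (−1)^{4·5·8}·(+1)^5·(-1)^4 = +1.
v=23: a=23^1·(≡1), b=23^2·(≡13) mod 23; (1|23)=+1, (13|23)=+1; (−1)^{1·2·11}·(+1)^2·(+1)^1 = +1.
v=19: a=19^5·(≡8), b=19^9·(≡1) mod 19; (8|19)=-1, (1|19)=+1; (−1)^{5·9·9}·(-1)^9·(+1)^5 = +1.
v=5: a=5^-4·(≡3), b=5^-8·(≡4) mod 5; (3|5)=-1, (4|5)=+1; (−1)^{-4·-8·2}·(-1)^-8·(+1)^-4 = +1.
v=2: v_2(a)=-4, v_2(b)=3; units ≡ 5, 5 (mod 8); ε·ε+αω+βω = 0·0+-4·1+3·1 ≡ 1  ⇒  (a,b)_2 = -1.
(-17043, 20026 / ℚ) ramifies at {2, 13}: a division algebra.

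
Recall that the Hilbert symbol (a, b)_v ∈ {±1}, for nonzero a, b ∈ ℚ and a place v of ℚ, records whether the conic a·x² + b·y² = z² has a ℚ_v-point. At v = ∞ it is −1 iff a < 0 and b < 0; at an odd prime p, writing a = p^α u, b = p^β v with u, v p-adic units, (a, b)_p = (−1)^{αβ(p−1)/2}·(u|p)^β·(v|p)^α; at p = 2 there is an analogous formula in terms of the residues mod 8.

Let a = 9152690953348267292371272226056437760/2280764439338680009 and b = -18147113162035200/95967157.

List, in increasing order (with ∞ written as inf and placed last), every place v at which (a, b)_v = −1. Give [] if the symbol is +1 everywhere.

Mod squares: a ≡ 11890, b ≡ -262769. Check v ∈ {∞, 2, 3, 5, 7, 11, 13, 17, 19, 23, 29, 41, 43, 47}.
v=23: a=23^-2·(≡17), b=23^0·(≡12) mod 23; (17|23)=-1, (12|23)=+1; (−1)^{-2·0·11}·(-1)^0·(+1)^-2 = +1.
v=47: a=47^4·(≡46), b=47^2·(≡6) mod 47; (46|47)=-1, (6|47)=+1; (−1)^{4·2·23}·(-1)^2·(+1)^4 = +1.
v=7: a=7^4·(≡1), b=7^2·(≡4) mod 7; (1|7)=+1, (4|7)=+1; (−1)^{4·2·3}·(+1)^2·(+1)^4 = +1.
v=11: a=11^-4·(≡2), b=11^-2·(≡7) mod 11; (2|11)=-1, (7|11)=-1; (−1)^{-4·-2·5}·(-1)^-2·(-1)^-4 = +1.
v=17: a=17^2·(≡12), b=17^1·(≡2) mod 17; (12|17)=-1, (2|17)=+1; (−1)^{2·1·8}·(-1)^1·(+1)^2 = -1.
v=43: a=43^2·(≡2), b=43^0·(≡41) mod 43; (2|43)=-1, (41|43)=+1; (−1)^{2·0·21}·(-1)^0·(+1)^2 = +1.
v=∞: 11890 > 0 and -262769 < 0  ⇒  (a,b)_∞ = +1.
v=41: a=41^3·(≡15), b=41^1·(≡7) mod 41; (15|41)=-1, (7|41)=-1; (−1)^{3·1·20}·(-1)^1·(-1)^3 = +1.
v=13: a=13^-8·(≡6), b=13^-3·(≡8) mod 13; (6|13)=-1, (8|13)=-1; (−1)^{-8·-3·6}·(-1)^-3·(-1)^-8 = -1.
v=29: a=29^3·(≡24), b=29^1·(≡28) mod 29; (24|29)=+1, (28|29)=+1; (−1)^{3·1·14}·(+1)^1·(+1)^3 = +1.
v=5: a=5^1·(≡3), b=5^2·(≡1) mod 5; (3|5)=-1, (1|5)=+1; (−1)^{1·2·2}·(-1)^2·(+1)^1 = +1.
v=19: a=19^-2·(≡14), b=19^-2·(≡9) mod 19; (14|19)=-1, (9|19)=+1; (−1)^{-2·-2·9}·(-1)^-2·(+1)^-2 = +1.
v=3: a=3^4·(≡1), b=3^4·(≡1) mod 3; (1|3)=+1, (1|3)=+1; (−1)^{4·4·1}·(+1)^4·(+1)^4 = +1.
v=2: v_2(a)=31, v_2(b)=12; units ≡ 1, 7 (mod 8); ε·ε+αω+βω = 0·1+31·0+12·0 ≡ 0  ⇒  (a,b)_2 = +1.
(11890, -262769 / ℚ) ramifies at {13, 17}: a division algebra.

[13, 17]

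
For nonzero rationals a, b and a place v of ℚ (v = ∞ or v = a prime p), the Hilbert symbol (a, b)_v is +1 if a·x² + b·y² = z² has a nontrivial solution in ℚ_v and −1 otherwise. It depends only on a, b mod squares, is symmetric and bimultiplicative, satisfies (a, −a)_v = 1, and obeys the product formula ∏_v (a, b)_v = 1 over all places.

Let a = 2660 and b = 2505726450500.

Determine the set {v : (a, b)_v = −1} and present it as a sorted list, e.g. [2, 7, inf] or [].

Mod squares: a ≡ 665, b ≡ 1416545. Check v ∈ {∞, 2, 5, 7, 13, 19, 31, 37}.
v=5: a=5^1·(≡2), b=5^3·(≡4) mod 5; (2|5)=-1, (4|5)=+1; (−1)^{1·3·2}·(-1)^3·(+1)^1 = -1.
v=∞: 665 > 0 and 1416545 > 0  ⇒  (a,b)_∞ = +1.
v=19: a=19^1·(≡7), b=19^3·(≡2) mod 19; (7|19)=+1, (2|19)=-1; (−1)^{1·3·9}·(+1)^3·(-1)^1 = +1.
v=37: a=37^0·(≡33), b=37^1·(≡34) mod 37; (33|37)=+1, (34|37)=+1; (−1)^{0·1·18}·(+1)^1·(+1)^0 = +1.
v=31: a=31^0·(≡25), b=31^1·(≡9) mod 31; (25|31)=+1, (9|31)=+1; (−1)^{0·1·15}·(+1)^1·(+1)^0 = +1.
v=2: v_2(a)=2, v_2(b)=2; units ≡ 1, 1 (mod 8); ε·ε+αω+βω = 0·0+2·0+2·0 ≡ 0  ⇒  (a,b)_2 = +1.
v=7: a=7^1·(≡2), b=7^2·(≡4) mod 7; (2|7)=+1, (4|7)=+1; (−1)^{1·2·3}·(+1)^2·(+1)^1 = +1.
v=13: a=13^0·(≡8), b=13^1·(≡10) mod 13; (8|13)=-1, (10|13)=+1; (−1)^{0·1·6}·(-1)^1·(+1)^0 = -1.
Ram(665, 1416545) = {5, 13}; no ℚ_5-point on the conic.

[5, 13]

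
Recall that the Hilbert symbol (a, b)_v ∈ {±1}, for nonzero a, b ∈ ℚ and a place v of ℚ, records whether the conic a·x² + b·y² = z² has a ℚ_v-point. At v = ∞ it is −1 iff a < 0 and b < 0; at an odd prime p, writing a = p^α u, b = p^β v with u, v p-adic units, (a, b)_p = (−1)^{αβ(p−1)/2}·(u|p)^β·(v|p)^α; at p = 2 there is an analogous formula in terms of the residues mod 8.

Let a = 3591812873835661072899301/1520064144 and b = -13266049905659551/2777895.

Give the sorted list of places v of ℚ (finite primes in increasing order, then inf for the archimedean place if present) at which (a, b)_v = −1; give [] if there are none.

[11, 23]

(a, b) ≡ (1309, -37145) mod (ℚ^×)²; places V = {2, 3, 5, 7, 11, 13, 17, 19, 23, ∞}.
(a,b)_23: α=8, u≡11; β=5, v≡9 (mod 23); (11|23)=-1, (9|23)=+1; sign (−1)^0·-1^5·+1^8 = -1.
(a,b)_11: α=5, u≡9; β=4, v≡10 (mod 11); (9|11)=+1, (10|11)=-1; sign (−1)^0·+1^4·-1^5 = -1.
(a,b)_13: α=2, u≡10; β=2, v≡9 (mod 13); (10|13)=+1, (9|13)=+1; sign (−1)^0·+1^2·+1^2 = +1.
(a,b)_19: α=-4, u≡5; β=-3, v≡3 (mod 19); (5|19)=+1, (3|19)=-1; sign (−1)^0·+1^-3·-1^-4 = +1.
(a,b)_17: α=3, u≡2; β=1, v≡8 (mod 17); (2|17)=+1, (8|17)=+1; sign (−1)^0·+1^1·+1^3 = +1.
(a,b)_5: α=0, u≡4; β=-1, v≡1 (mod 5); (4|5)=+1, (1|5)=+1; sign (−1)^0·+1^-1·+1^0 = +1.
(a,b)_3: α=-6, u≡1; β=-4, v≡1 (mod 3); (1|3)=+1, (1|3)=+1; sign (−1)^0·+1^-4·+1^-6 = +1.
(a,b)_2: α=-4, β=0; u≡5, v≡7 (mod 8); ε(u)ε(v)=0·1, αω(v)=-4·0, βω(u)=0·1; sum ≡ 0  ⇒  +1.
(a,b)_7: α=3, u≡5; β=2, v≡1 (mod 7); (5|7)=-1, (1|7)=+1; sign (−1)^0·-1^2·+1^3 = +1.
(a,b)_∞: sgn(1309)=+, sgn(-37145)=−, so +1.
|Ram(1309, -37145)| = 2, even; anisotropic at {11, 23}.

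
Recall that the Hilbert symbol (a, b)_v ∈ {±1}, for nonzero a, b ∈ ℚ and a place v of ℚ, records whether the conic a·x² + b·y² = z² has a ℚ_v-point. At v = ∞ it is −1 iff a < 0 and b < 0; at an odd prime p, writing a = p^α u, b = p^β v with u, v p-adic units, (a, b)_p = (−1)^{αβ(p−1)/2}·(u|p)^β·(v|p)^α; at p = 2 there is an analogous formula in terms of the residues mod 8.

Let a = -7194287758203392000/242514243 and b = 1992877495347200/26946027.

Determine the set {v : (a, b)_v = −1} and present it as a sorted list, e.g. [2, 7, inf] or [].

[2, 7, 11, 17]

Mod squares: a ≡ -19635, b ≡ 7854. Check v ∈ {∞, 2, 3, 5, 7, 11, 17, 19, 37, 41}.
v=17: a=17^1·(≡16), b=17^1·(≡10) mod 17; (16|17)=+1, (10|17)=-1; (−1)^{1·1·8}·(+1)^1·(-1)^1 = -1.
v=2: v_2(a)=12, v_2(b)=11; units ≡ 5, 7 (mod 8); ε·ε+αω+βω = 0·1+12·0+11·1 ≡ 1  ⇒  (a,b)_2 = -1.
v=5: a=5^3·(≡3), b=5^2·(≡4) mod 5; (3|5)=-1, (4|5)=+1; (−1)^{3·2·2}·(-1)^2·(+1)^3 = +1.
v=37: a=37^-2·(≡36), b=37^-2·(≡11) mod 37; (36|37)=+1, (11|37)=+1; (−1)^{-2·-2·18}·(+1)^-2·(+1)^-2 = +1.
v=11: a=11^1·(≡10), b=11^1·(≡10) mod 11; (10|11)=-1, (10|11)=-1; (−1)^{1·1·5}·(-1)^1·(-1)^1 = -1.
v=7: a=7^3·(≡4), b=7^3·(≡4) mod 7; (4|7)=+1, (4|7)=+1; (−1)^{3·3·3}·(+1)^3·(+1)^3 = -1.
v=41: a=41^2·(≡8), b=41^2·(≡5) mod 41; (8|41)=+1, (5|41)=+1; (−1)^{2·2·20}·(+1)^2·(+1)^2 = +1.
v=3: a=3^-11·(≡1), b=3^-9·(≡2) mod 3; (1|3)=+1, (2|3)=-1; (−1)^{-11·-9·1}·(+1)^-9·(-1)^-11 = +1.
v=19: a=19^4·(≡17), b=19^2·(≡17) mod 19; (17|19)=+1, (17|19)=+1; (−1)^{4·2·9}·(+1)^2·(+1)^4 = +1.
v=∞: -19635 < 0 and 7854 > 0  ⇒  (a,b)_∞ = +1.
|Ram(-19635, 7854)| = 4, even; anisotropic at {2, 7, 11, 17}.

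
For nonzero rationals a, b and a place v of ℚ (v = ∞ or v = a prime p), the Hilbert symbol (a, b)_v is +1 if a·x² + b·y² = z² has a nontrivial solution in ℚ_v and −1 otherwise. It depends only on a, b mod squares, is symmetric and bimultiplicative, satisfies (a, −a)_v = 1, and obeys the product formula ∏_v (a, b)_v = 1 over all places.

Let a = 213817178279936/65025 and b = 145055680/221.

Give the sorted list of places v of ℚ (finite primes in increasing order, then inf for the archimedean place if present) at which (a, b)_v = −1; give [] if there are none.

[11, 17]

(a, b) ≡ (29, 12155) mod (ℚ^×)²; places V = {2, 3, 5, 7, 11, 13, 17, 19, 29, ∞}.
(a,b)_11: α=2, u≡2; β=1, v≡3 (mod 11); (2|11)=-1, (3|11)=+1; sign (−1)^0·-1^1·+1^2 = -1.
(a,b)_3: α=-2, u≡2; β=0, v≡2 (mod 3); (2|3)=-1, (2|3)=-1; sign (−1)^0·-1^0·-1^-2 = +1.
(a,b)_7: α=2, u≡4; β=2, v≡5 (mod 7); (4|7)=+1, (5|7)=-1; sign (−1)^0·+1^2·-1^2 = +1.
(a,b)_29: α=3, u≡24; β=2, v≡9 (mod 29); (24|29)=+1, (9|29)=+1; sign (−1)^0·+1^2·+1^3 = +1.
(a,b)_17: α=-2, u≡10; β=-1, v≡4 (mod 17); (10|17)=-1, (4|17)=+1; sign (−1)^0·-1^-1·+1^-2 = -1.
(a,b)_13: α=0, u≡3; β=-1, v≡4 (mod 13); (3|13)=+1, (4|13)=+1; sign (−1)^0·+1^-1·+1^0 = +1.
(a,b)_5: α=-2, u≡1; β=1, v≡1 (mod 5); (1|5)=+1, (1|5)=+1; sign (−1)^0·+1^1·+1^-2 = +1.
(a,b)_2: α=12, β=6; u≡5, v≡3 (mod 8); ε(u)ε(v)=0·1, αω(v)=12·1, βω(u)=6·1; sum ≡ 0  ⇒  +1.
(a,b)_19: α=2, u≡8; β=0, v≡15 (mod 19); (8|19)=-1, (15|19)=-1; sign (−1)^0·-1^0·-1^2 = +1.
(a,b)_∞: sgn(29)=+, sgn(12155)=+, so +1.
(29, 12155 / ℚ) ramifies at {11, 17}: a division algebra.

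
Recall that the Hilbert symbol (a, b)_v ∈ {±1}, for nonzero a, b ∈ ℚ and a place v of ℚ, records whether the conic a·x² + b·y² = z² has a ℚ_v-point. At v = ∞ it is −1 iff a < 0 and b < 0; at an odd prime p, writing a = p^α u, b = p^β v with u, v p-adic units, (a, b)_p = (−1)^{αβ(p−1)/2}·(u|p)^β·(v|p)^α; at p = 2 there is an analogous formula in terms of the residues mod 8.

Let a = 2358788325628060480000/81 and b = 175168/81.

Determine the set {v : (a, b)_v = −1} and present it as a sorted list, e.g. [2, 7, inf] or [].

[7, 17, 23, 29]

(a, b) ≡ (75922, 2737) mod (ℚ^×)²; places V = {2, 3, 5, 7, 11, 17, 23, 29, ∞}.
(a,b)_5: α=4, u≡3; β=0, v≡3 (mod 5); (3|5)=-1, (3|5)=-1; sign (−1)^0·-1^0·-1^4 = +1.
(a,b)_11: α=1, u≡4; β=0, v≡1 (mod 11); (4|11)=+1, (1|11)=+1; sign (−1)^0·+1^0·+1^1 = +1.
(a,b)_∞: sgn(75922)=+, sgn(2737)=+, so +1.
(a,b)_29: α=1, u≡11; β=0, v≡18 (mod 29); (11|29)=-1, (18|29)=-1; sign (−1)^0·-1^0·-1^1 = -1.
(a,b)_2: α=9, β=6; u≡1, v≡1 (mod 8); ε(u)ε(v)=0·0, αω(v)=9·0, βω(u)=6·0; sum ≡ 0  ⇒  +1.
(a,b)_17: α=3, u≡5; β=1, v≡8 (mod 17); (5|17)=-1, (8|17)=+1; sign (−1)^0·-1^1·+1^3 = -1.
(a,b)_23: α=4, u≡21; β=1, v≡6 (mod 23); (21|23)=-1, (6|23)=+1; sign (−1)^0·-1^1·+1^4 = -1.
(a,b)_7: α=5, u≡3; β=1, v≡5 (mod 7); (3|7)=-1, (5|7)=-1; sign (−1)^1·-1^1·-1^5 = -1.
(a,b)_3: α=-4, u≡1; β=-4, v≡1 (mod 3); (1|3)=+1, (1|3)=+1; sign (−1)^0·+1^-4·+1^-4 = +1.
Ram(75922, 2737) = {7, 17, 23, 29}; no ℚ_7-point on the conic.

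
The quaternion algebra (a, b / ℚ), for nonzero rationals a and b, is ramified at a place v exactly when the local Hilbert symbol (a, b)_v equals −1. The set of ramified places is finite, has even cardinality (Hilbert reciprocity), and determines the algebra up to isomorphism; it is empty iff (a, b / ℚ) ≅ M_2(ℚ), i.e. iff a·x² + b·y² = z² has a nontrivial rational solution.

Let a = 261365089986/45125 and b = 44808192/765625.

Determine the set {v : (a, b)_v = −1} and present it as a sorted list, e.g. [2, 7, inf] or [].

[2, 3, 5, 11, 13, 17]

Mod squares: a ≡ 2730, b ≡ 4862. Check v ∈ {∞, 2, 3, 5, 7, 11, 13, 17, 19}.
v=13: a=13^3·(≡2), b=13^1·(≡1) mod 13; (2|13)=-1, (1|13)=+1; (−1)^{3·1·6}·(-1)^1·(+1)^3 = -1.
v=19: a=19^-2·(≡15), b=19^0·(≡17) mod 19; (15|19)=-1, (17|19)=+1; (−1)^{-2·0·9}·(-1)^0·(+1)^-2 = +1.
v=7: a=7^1·(≡3), b=7^-2·(≡2) mod 7; (3|7)=-1, (2|7)=+1; (−1)^{1·-2·3}·(-1)^-2·(+1)^1 = +1.
v=11: a=11^2·(≡2), b=11^1·(≡6) mod 11; (2|11)=-1, (6|11)=-1; (−1)^{2·1·5}·(-1)^1·(-1)^2 = -1.
v=∞: 2730 > 0 and 4862 > 0  ⇒  (a,b)_∞ = +1.
v=2: v_2(a)=1, v_2(b)=11; units ≡ 5, 7 (mod 8); ε·ε+αω+βω = 0·1+1·0+11·1 ≡ 1  ⇒  (a,b)_2 = -1.
v=17: a=17^2·(≡12), b=17^1·(≡10) mod 17; (12|17)=-1, (10|17)=-1; (−1)^{2·1·8}·(-1)^1·(-1)^2 = -1.
v=3: a=3^5·(≡1), b=3^2·(≡2) mod 3; (1|3)=+1, (2|3)=-1; (−1)^{5·2·1}·(+1)^2·(-1)^5 = -1.
v=5: a=5^-3·(≡1), b=5^-6·(≡3) mod 5; (1|5)=+1, (3|5)=-1; (−1)^{-3·-6·2}·(+1)^-6·(-1)^-3 = -1.
Ram(2730, 4862) = {2, 3, 5, 11, 13, 17}; no ℚ_2-point on the conic.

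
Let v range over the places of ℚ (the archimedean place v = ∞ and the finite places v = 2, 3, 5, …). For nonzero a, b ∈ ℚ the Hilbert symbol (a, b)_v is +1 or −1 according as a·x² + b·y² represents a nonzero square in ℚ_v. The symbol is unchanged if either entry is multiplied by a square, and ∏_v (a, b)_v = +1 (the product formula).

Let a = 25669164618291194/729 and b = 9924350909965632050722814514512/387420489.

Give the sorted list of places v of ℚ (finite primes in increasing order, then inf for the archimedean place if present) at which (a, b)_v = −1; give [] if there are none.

(a, b) ≡ (896954, 77) mod (ℚ^×)²; places V = {2, 3, 7, 11, 13, 17, 23, 31, 37, ∞}.
(a,b)_37: α=1, u≡11; β=2, v≡11 (mod 37); (11|37)=+1, (11|37)=+1; sign (−1)^0·+1^2·+1^1 = +1.
(a,b)_23: α=1, u≡13; β=2, v≡8 (mod 23); (13|23)=+1, (8|23)=+1; sign (−1)^0·+1^2·+1^1 = +1.
(a,b)_2: α=1, β=4; u≡5, v≡5 (mod 8); ε(u)ε(v)=0·0, αω(v)=1·1, βω(u)=4·1; sum ≡ 1  ⇒  -1.
(a,b)_31: α=1, u≡26; β=2, v≡26 (mod 31); (26|31)=-1, (26|31)=-1; sign (−1)^0·-1^2·-1^1 = -1.
(a,b)_7: α=2, u≡4; β=5, v≡2 (mod 7); (4|7)=+1, (2|7)=+1; sign (−1)^0·+1^5·+1^2 = +1.
(a,b)_11: α=2, u≡1; β=3, v≡6 (mod 11); (1|11)=+1, (6|11)=-1; sign (−1)^0·+1^3·-1^2 = +1.
(a,b)_13: α=6, u≡6; β=10, v≡3 (mod 13); (6|13)=-1, (3|13)=+1; sign (−1)^0·-1^10·+1^6 = +1.
(a,b)_17: α=1, u≡12; β=2, v≡4 (mod 17); (12|17)=-1, (4|17)=+1; sign (−1)^0·-1^2·+1^1 = +1.
(a,b)_∞: sgn(896954)=+, sgn(77)=+, so +1.
(a,b)_3: α=-6, u≡2; β=-18, v≡2 (mod 3); (2|3)=-1, (2|3)=-1; sign (−1)^0·-1^-18·-1^-6 = +1.
Ram(896954, 77) = {2, 31}; no ℚ_2-point on the conic.

[2, 31]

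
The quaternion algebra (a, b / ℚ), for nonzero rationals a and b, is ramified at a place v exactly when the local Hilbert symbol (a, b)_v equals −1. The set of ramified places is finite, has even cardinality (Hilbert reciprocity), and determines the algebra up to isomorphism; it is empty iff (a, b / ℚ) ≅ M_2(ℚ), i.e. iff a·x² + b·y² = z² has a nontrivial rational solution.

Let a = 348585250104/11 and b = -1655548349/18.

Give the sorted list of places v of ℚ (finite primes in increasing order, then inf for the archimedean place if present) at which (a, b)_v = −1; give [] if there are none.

[7, 13]

Mod squares: a ≡ 154, b ≡ -442. Check v ∈ {∞, 2, 3, 7, 11, 13, 17, 23}.
v=13: a=13^2·(≡5), b=13^1·(≡5) mod 13; (5|13)=-1, (5|13)=-1; (−1)^{2·1·6}·(-1)^1·(-1)^2 = -1.
v=3: a=3^2·(≡1), b=3^-2·(≡2) mod 3; (1|3)=+1, (2|3)=-1; (−1)^{2·-2·1}·(+1)^-2·(-1)^2 = +1.
v=∞: 154 > 0 and -442 < 0  ⇒  (a,b)_∞ = +1.
v=7: a=7^3·(≡2), b=7^2·(≡6) mod 7; (2|7)=+1, (6|7)=-1; (−1)^{3·2·3}·(+1)^2·(-1)^3 = -1.
v=11: a=11^-1·(≡3), b=11^0·(≡1) mod 11; (3|11)=+1, (1|11)=+1; (−1)^{-1·0·5}·(+1)^0·(+1)^-1 = +1.
v=2: v_2(a)=3, v_2(b)=-1; units ≡ 5, 3 (mod 8); ε·ε+αω+βω = 0·1+3·1+-1·1 ≡ 0  ⇒  (a,b)_2 = +1.
v=17: a=17^4·(≡2), b=17^3·(≡1) mod 17; (2|17)=+1, (1|17)=+1; (−1)^{4·3·8}·(+1)^3·(+1)^4 = +1.
v=23: a=23^0·(≡9), b=23^2·(≡8) mod 23; (9|23)=+1, (8|23)=+1; (−1)^{0·2·11}·(+1)^2·(+1)^0 = +1.
|Ram(154, -442)| = 2, even; anisotropic at {7, 13}.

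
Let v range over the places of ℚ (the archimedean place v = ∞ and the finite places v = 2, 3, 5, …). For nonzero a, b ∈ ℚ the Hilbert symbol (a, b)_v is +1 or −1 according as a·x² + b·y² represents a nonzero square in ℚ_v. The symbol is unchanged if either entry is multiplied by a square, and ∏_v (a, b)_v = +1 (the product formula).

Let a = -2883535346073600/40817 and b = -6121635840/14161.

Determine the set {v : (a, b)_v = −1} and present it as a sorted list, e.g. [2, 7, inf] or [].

[5, inf]

(a, b) ≡ (-17, -115) mod (ℚ^×)²; places V = {2, 3, 5, 7, 17, 19, 23, ∞}.
(a,b)_17: α=-1, u≡2; β=-2, v≡16 (mod 17); (2|17)=+1, (16|17)=+1; sign (−1)^0·+1^-2·+1^-1 = +1.
(a,b)_19: α=2, u≡18; β=2, v≡10 (mod 19); (18|19)=-1, (10|19)=-1; sign (−1)^0·-1^2·-1^2 = +1.
(a,b)_3: α=2, u≡1; β=2, v≡2 (mod 3); (1|3)=+1, (2|3)=-1; sign (−1)^0·+1^2·-1^2 = +1.
(a,b)_2: α=26, β=14; u≡7, v≡5 (mod 8); ε(u)ε(v)=1·0, αω(v)=26·1, βω(u)=14·0; sum ≡ 0  ⇒  +1.
(a,b)_5: α=2, u≡3; β=1, v≡2 (mod 5); (3|5)=-1, (2|5)=-1; sign (−1)^0·-1^1·-1^2 = -1.
(a,b)_∞: sgn(-17)=−, sgn(-115)=−, so -1.
(a,b)_7: α=-4, u≡2; β=-2, v≡1 (mod 7); (2|7)=+1, (1|7)=+1; sign (−1)^0·+1^-2·+1^-4 = +1.
(a,b)_23: α=2, u≡1; β=1, v≡8 (mod 23); (1|23)=+1, (8|23)=+1; sign (−1)^0·+1^1·+1^2 = +1.
|Ram(-17, -115)| = 2, even; anisotropic at {5, ∞}.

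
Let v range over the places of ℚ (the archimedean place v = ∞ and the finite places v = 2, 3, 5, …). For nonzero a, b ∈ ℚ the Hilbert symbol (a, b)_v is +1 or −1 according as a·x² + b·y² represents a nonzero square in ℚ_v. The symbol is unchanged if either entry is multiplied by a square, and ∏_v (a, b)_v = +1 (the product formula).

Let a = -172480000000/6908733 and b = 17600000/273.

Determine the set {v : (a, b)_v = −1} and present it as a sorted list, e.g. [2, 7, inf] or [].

[2, 3, 5, 7]

(a, b) ≡ (-715, 30030) mod (ℚ^×)²; places V = {2, 3, 5, 7, 11, 13, ∞}.
(a,b)_13: α=-1, u≡4; β=-1, v≡10 (mod 13); (4|13)=+1, (10|13)=+1; sign (−1)^0·+1^-1·+1^-1 = +1.
(a,b)_2: α=12, β=9; u≡5, v≡7 (mod 8); ε(u)ε(v)=0·1, αω(v)=12·0, βω(u)=9·1; sum ≡ 1  ⇒  -1.
(a,b)_∞: sgn(-715)=−, sgn(30030)=+, so +1.
(a,b)_3: α=-12, u≡2; β=-1, v≡2 (mod 3); (2|3)=-1, (2|3)=-1; sign (−1)^0·-1^-1·-1^-12 = -1.
(a,b)_7: α=2, u≡6; β=-1, v≡3 (mod 7); (6|7)=-1, (3|7)=-1; sign (−1)^0·-1^-1·-1^2 = -1.
(a,b)_11: α=1, u≡4; β=1, v≡8 (mod 11); (4|11)=+1, (8|11)=-1; sign (−1)^1·+1^1·-1^1 = +1.
(a,b)_5: α=7, u≡2; β=5, v≡4 (mod 5); (2|5)=-1, (4|5)=+1; sign (−1)^0·-1^5·+1^7 = -1.
(-715, 30030 / ℚ) ramifies at {2, 3, 5, 7}: a division algebra.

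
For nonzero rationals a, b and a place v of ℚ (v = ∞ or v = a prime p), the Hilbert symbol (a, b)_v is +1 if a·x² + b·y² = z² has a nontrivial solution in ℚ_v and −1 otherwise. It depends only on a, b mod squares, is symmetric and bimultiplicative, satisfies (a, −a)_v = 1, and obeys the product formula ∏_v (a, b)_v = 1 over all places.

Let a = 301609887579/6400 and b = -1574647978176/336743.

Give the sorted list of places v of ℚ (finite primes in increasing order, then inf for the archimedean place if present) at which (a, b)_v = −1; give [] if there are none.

(a, b) ≡ (182091, -2093) mod (ℚ^×)²; places V = {2, 3, 5, 7, 11, 13, 23, 29, ∞}.
(a,b)_7: α=1, u≡4; β=3, v≡2 (mod 7); (4|7)=+1, (2|7)=+1; sign (−1)^1·+1^3·+1^1 = -1.
(a,b)_3: α=5, u≡1; β=8, v≡1 (mod 3); (1|3)=+1, (1|3)=+1; sign (−1)^0·+1^8·+1^5 = +1.
(a,b)_29: α=1, u≡11; β=2, v≡5 (mod 29); (11|29)=-1, (5|29)=+1; sign (−1)^0·-1^2·+1^1 = +1.
(a,b)_13: α=3, u≡5; β=1, v≡7 (mod 13); (5|13)=-1, (7|13)=-1; sign (−1)^0·-1^1·-1^3 = +1.
(a,b)_∞: sgn(182091)=+, sgn(-2093)=−, so +1.
(a,b)_11: α=2, u≡2; β=-4, v≡2 (mod 11); (2|11)=-1, (2|11)=-1; sign (−1)^0·-1^-4·-1^2 = +1.
(a,b)_23: α=1, u≡20; β=-1, v≡2 (mod 23); (20|23)=-1, (2|23)=+1; sign (−1)^1·-1^-1·+1^1 = +1.
(a,b)_5: α=-2, u≡4; β=0, v≡3 (mod 5); (4|5)=+1, (3|5)=-1; sign (−1)^0·+1^0·-1^-2 = +1.
(a,b)_2: α=-8, β=6; u≡3, v≡3 (mod 8); ε(u)ε(v)=1·1, αω(v)=-8·1, βω(u)=6·1; sum ≡ 1  ⇒  -1.
|Ram(182091, -2093)| = 2, even; anisotropic at {2, 7}.

[2, 7]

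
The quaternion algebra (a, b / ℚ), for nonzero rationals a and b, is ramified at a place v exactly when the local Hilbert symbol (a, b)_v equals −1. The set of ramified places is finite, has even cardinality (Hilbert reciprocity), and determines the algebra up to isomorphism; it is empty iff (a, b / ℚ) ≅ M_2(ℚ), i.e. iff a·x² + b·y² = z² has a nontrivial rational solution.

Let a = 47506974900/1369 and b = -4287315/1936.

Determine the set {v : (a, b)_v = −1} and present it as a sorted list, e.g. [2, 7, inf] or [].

(a, b) ≡ (4389, -14835) mod (ℚ^×)²; places V = {2, 3, 5, 7, 11, 17, 19, 23, 37, 43, 47, ∞}.
(a,b)_47: α=2, u≡36; β=0, v≡8 (mod 47); (36|47)=+1, (8|47)=+1; sign (−1)^0·+1^0·+1^2 = +1.
(a,b)_17: α=0, u≡10; β=2, v≡14 (mod 17); (10|17)=-1, (14|17)=-1; sign (−1)^0·-1^2·-1^0 = +1.
(a,b)_43: α=0, u≡26; β=1, v≡12 (mod 43); (26|43)=-1, (12|43)=-1; sign (−1)^0·-1^1·-1^0 = -1.
(a,b)_∞: sgn(4389)=+, sgn(-14835)=−, so +1.
(a,b)_37: α=-2, u≡22; β=0, v≡5 (mod 37); (22|37)=-1, (5|37)=-1; sign (−1)^0·-1^0·-1^-2 = +1.
(a,b)_5: α=2, u≡4; β=1, v≡2 (mod 5); (4|5)=+1, (2|5)=-1; sign (−1)^0·+1^1·-1^2 = +1.
(a,b)_2: α=2, β=-4; u≡5, v≡5 (mod 8); ε(u)ε(v)=0·0, αω(v)=2·1, βω(u)=-4·1; sum ≡ 0  ⇒  +1.
(a,b)_23: α=0, u≡15; β=1, v≡14 (mod 23); (15|23)=-1, (14|23)=-1; sign (−1)^0·-1^1·-1^0 = -1.
(a,b)_3: α=1, u≡2; β=1, v≡2 (mod 3); (2|3)=-1, (2|3)=-1; sign (−1)^1·-1^1·-1^1 = -1.
(a,b)_19: α=1, u≡8; β=0, v≡11 (mod 19); (8|19)=-1, (11|19)=+1; sign (−1)^0·-1^0·+1^1 = +1.
(a,b)_7: α=3, u≡1; β=0, v≡6 (mod 7); (1|7)=+1, (6|7)=-1; sign (−1)^0·+1^0·-1^3 = -1.
(a,b)_11: α=1, u≡5; β=-2, v≡9 (mod 11); (5|11)=+1, (9|11)=+1; sign (−1)^0·+1^-2·+1^1 = +1.
|Ram(4389, -14835)| = 4, even; anisotropic at {3, 7, 23, 43}.

[3, 7, 23, 43]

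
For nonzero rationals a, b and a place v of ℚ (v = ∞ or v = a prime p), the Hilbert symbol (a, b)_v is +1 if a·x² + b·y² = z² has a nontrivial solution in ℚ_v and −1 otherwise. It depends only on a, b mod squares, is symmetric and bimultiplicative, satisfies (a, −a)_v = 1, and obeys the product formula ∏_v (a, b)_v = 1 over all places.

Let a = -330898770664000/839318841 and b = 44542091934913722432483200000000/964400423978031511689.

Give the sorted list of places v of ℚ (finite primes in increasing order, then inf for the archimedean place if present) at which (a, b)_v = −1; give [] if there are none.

[2, 5, 13, 17]

(a, b) ≡ (-385, 4862) mod (ℚ^×)²; places V = {2, 3, 5, 7, 11, 13, 17, 29, 37, 43, ∞}.
(a,b)_43: α=2, u≡3; β=4, v≡33 (mod 43); (3|43)=-1, (33|43)=-1; sign (−1)^0·-1^4·-1^2 = +1.
(a,b)_29: α=-2, u≡27; β=-4, v≡2 (mod 29); (27|29)=-1, (2|29)=-1; sign (−1)^0·-1^-4·-1^-2 = +1.
(a,b)_17: α=0, u≡14; β=1, v≡12 (mod 17); (14|17)=-1, (12|17)=-1; sign (−1)^0·-1^1·-1^0 = -1.
(a,b)_7: α=5, u≡2; β=12, v≡4 (mod 7); (2|7)=+1, (4|7)=+1; sign (−1)^0·+1^12·+1^5 = +1.
(a,b)_3: α=-6, u≡2; β=-12, v≡2 (mod 3); (2|3)=-1, (2|3)=-1; sign (−1)^0·-1^-12·-1^-6 = +1.
(a,b)_∞: sgn(-385)=−, sgn(4862)=+, so +1.
(a,b)_2: α=6, β=13; u≡7, v≡7 (mod 8); ε(u)ε(v)=1·1, αω(v)=6·0, βω(u)=13·0; sum ≡ 1  ⇒  -1.
(a,b)_11: α=3, u≡4; β=3, v≡8 (mod 11); (4|11)=+1, (8|11)=-1; sign (−1)^1·+1^3·-1^3 = +1.
(a,b)_13: α=0, u≡2; β=1, v≡10 (mod 13); (2|13)=-1, (10|13)=+1; sign (−1)^0·-1^1·+1^0 = -1.
(a,b)_5: α=3, u≡3; β=8, v≡3 (mod 5); (3|5)=-1, (3|5)=-1; sign (−1)^0·-1^8·-1^3 = -1.
(a,b)_37: α=-2, u≡35; β=-6, v≡32 (mod 37); (35|37)=-1, (32|37)=-1; sign (−1)^0·-1^-6·-1^-2 = +1.
|Ram(-385, 4862)| = 4, even; anisotropic at {2, 5, 13, 17}.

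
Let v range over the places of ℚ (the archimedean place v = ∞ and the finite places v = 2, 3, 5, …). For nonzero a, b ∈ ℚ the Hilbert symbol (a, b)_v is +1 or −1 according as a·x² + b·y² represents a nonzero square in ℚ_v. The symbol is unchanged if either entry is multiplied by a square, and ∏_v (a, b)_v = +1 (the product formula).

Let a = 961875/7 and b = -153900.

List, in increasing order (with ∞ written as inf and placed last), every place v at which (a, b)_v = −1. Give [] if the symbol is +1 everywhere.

[]

Mod squares: a ≡ 133, b ≡ -19. Check v ∈ {∞, 2, 3, 5, 7, 19}.
v=∞: 133 > 0 and -19 < 0  ⇒  (a,b)_∞ = +1.
v=2: v_2(a)=0, v_2(b)=2; units ≡ 5, 5 (mod 8); ε·ε+αω+βω = 0·0+0·1+2·1 ≡ 0  ⇒  (a,b)_2 = +1.
v=7: a=7^-1·(≡5), b=7^0·(≡2) mod 7; (5|7)=-1, (2|7)=+1; (−1)^{-1·0·3}·(-1)^0·(+1)^-1 = +1.
v=5: a=5^4·(≡2), b=5^2·(≡4) mod 5; (2|5)=-1, (4|5)=+1; (−1)^{4·2·2}·(-1)^2·(+1)^4 = +1.
v=3: a=3^4·(≡1), b=3^4·(≡2) mod 3; (1|3)=+1, (2|3)=-1; (−1)^{4·4·1}·(+1)^4·(-1)^4 = +1.
v=19: a=19^1·(≡4), b=19^1·(≡13) mod 19; (4|19)=+1, (13|19)=-1; (−1)^{1·1·9}·(+1)^1·(-1)^1 = +1.
Every local symbol is +1, so the conic 133·x² + -19·y² = z² has ℚ_v-points for all v and hence a ℚ-point; (a, b / ℚ) ≅ M_2(ℚ).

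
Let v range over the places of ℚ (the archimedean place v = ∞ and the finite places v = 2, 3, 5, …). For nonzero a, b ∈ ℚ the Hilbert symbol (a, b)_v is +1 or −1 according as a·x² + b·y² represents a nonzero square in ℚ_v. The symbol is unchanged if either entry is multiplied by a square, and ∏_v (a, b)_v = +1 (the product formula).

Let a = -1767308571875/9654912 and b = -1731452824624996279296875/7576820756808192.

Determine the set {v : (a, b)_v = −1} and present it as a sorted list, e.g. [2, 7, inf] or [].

(a, b) ≡ (-1394030, -22) mod (ℚ^×)²; places V = {2, 3, 5, 7, 11, 17, 19, 23, 29, ∞}.
(a,b)_∞: sgn(-1394030)=−, sgn(-22)=−, so -1.
(a,b)_5: α=5, u≡1; β=10, v≡3 (mod 5); (1|5)=+1, (3|5)=-1; sign (−1)^0·+1^10·-1^5 = -1.
(a,b)_2: α=-7, β=-9; u≡1, v≡5 (mod 8); ε(u)ε(v)=0·0, αω(v)=-7·1, βω(u)=-9·0; sum ≡ 1  ⇒  -1.
(a,b)_23: α=1, u≡9; β=2, v≡18 (mod 23); (9|23)=+1, (18|23)=+1; sign (−1)^0·+1^2·+1^1 = +1.
(a,b)_11: α=1, u≡4; β=5, v≡4 (mod 11); (4|11)=+1, (4|11)=+1; sign (−1)^1·+1^5·+1^1 = -1.
(a,b)_7: α=6, u≡6; β=8, v≡6 (mod 7); (6|7)=-1, (6|7)=-1; sign (−1)^0·-1^8·-1^6 = +1.
(a,b)_29: α=-1, u≡10; β=-2, v≡7 (mod 29); (10|29)=-1, (7|29)=+1; sign (−1)^0·-1^-2·+1^-1 = +1.
(a,b)_3: α=-2, u≡1; β=-6, v≡2 (mod 3); (1|3)=+1, (2|3)=-1; sign (−1)^0·+1^-6·-1^-2 = +1.
(a,b)_19: α=1, u≡12; β=2, v≡17 (mod 19); (12|19)=-1, (17|19)=+1; sign (−1)^0·-1^2·+1^1 = +1.
(a,b)_17: α=-2, u≡15; β=-6, v≡3 (mod 17); (15|17)=+1, (3|17)=-1; sign (−1)^0·+1^-6·-1^-2 = +1.
|Ram(-1394030, -22)| = 4, even; anisotropic at {2, 5, 11, ∞}.

[2, 5, 11, inf]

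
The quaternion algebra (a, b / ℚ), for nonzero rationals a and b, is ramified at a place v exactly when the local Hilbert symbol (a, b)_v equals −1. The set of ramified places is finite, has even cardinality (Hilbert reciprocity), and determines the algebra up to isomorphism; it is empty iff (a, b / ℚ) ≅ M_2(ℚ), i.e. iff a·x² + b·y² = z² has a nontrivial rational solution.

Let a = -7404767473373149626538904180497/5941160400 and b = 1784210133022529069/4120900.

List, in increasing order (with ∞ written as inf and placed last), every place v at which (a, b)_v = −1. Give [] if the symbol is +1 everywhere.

[3, 13, 17, 19]

Mod squares: a ≡ -74613, b ≡ 221. Check v ∈ {∞, 2, 3, 5, 7, 11, 13, 17, 19, 29}.
v=5: a=5^-2·(≡3), b=5^-2·(≡4) mod 5; (3|5)=-1, (4|5)=+1; (−1)^{-2·-2·2}·(-1)^-2·(+1)^-2 = +1.
v=2: v_2(a)=-4, v_2(b)=-2; units ≡ 3, 5 (mod 8); ε·ε+αω+βω = 1·0+-4·1+-2·1 ≡ 0  ⇒  (a,b)_2 = +1.
v=11: a=11^13·(≡3), b=11^8·(≡4) mod 11; (3|11)=+1, (4|11)=+1; (−1)^{13·8·5}·(+1)^8·(+1)^13 = +1.
v=3: a=3^-1·(≡2), b=3^0·(≡2) mod 3; (2|3)=-1, (2|3)=-1; (−1)^{-1·0·1}·(-1)^0·(-1)^-1 = -1.
v=19: a=19^7·(≡11), b=19^4·(≡12) mod 19; (11|19)=+1, (12|19)=-1; (−1)^{7·4·9}·(+1)^4·(-1)^7 = -1.
v=13: a=13^2·(≡6), b=13^1·(≡9) mod 13; (6|13)=-1, (9|13)=+1; (−1)^{2·1·6}·(-1)^1·(+1)^2 = -1.
v=∞: -74613 < 0 and 221 > 0  ⇒  (a,b)_∞ = +1.
v=17: a=17^5·(≡7), b=17^3·(≡2) mod 17; (7|17)=-1, (2|17)=+1; (−1)^{5·3·8}·(-1)^3·(+1)^5 = -1.
v=29: a=29^-4·(≡4), b=29^-2·(≡10) mod 29; (4|29)=+1, (10|29)=-1; (−1)^{-4·-2·14}·(+1)^-2·(-1)^-4 = +1.
v=7: a=7^-1·(≡4), b=7^-2·(≡2) mod 7; (4|7)=+1, (2|7)=+1; (−1)^{-1·-2·3}·(+1)^-2·(+1)^-1 = +1.
|Ram(-74613, 221)| = 4, even; anisotropic at {3, 13, 17, 19}.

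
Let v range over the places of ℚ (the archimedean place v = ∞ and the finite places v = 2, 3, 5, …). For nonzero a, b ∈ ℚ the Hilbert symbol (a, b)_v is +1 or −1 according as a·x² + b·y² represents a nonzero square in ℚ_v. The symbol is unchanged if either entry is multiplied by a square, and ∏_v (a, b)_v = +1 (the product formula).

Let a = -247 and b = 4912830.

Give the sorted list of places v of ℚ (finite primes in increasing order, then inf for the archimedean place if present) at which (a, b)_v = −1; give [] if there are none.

[5, 13]

(a, b) ≡ (-247, 3230) mod (ℚ^×)²; places V = {2, 3, 5, 13, 17, 19, ∞}.
(a,b)_2: α=0, β=1; u≡1, v≡7 (mod 8); ε(u)ε(v)=0·1, αω(v)=0·0, βω(u)=1·0; sum ≡ 0  ⇒  +1.
(a,b)_19: α=1, u≡6; β=1, v≡18 (mod 19); (6|19)=+1, (18|19)=-1; sign (−1)^1·+1^1·-1^1 = +1.
(a,b)_∞: sgn(-247)=−, sgn(3230)=+, so +1.
(a,b)_17: α=0, u≡8; β=1, v≡7 (mod 17); (8|17)=+1, (7|17)=-1; sign (−1)^0·+1^1·-1^0 = +1.
(a,b)_3: α=0, u≡2; β=2, v≡2 (mod 3); (2|3)=-1, (2|3)=-1; sign (−1)^0·-1^2·-1^0 = +1.
(a,b)_13: α=1, u≡7; β=2, v≡2 (mod 13); (7|13)=-1, (2|13)=-1; sign (−1)^0·-1^2·-1^1 = -1.
(a,b)_5: α=0, u≡3; β=1, v≡1 (mod 5); (3|5)=-1, (1|5)=+1; sign (−1)^0·-1^1·+1^0 = -1.
(-247, 3230 / ℚ) ramifies at {5, 13}: a division algebra.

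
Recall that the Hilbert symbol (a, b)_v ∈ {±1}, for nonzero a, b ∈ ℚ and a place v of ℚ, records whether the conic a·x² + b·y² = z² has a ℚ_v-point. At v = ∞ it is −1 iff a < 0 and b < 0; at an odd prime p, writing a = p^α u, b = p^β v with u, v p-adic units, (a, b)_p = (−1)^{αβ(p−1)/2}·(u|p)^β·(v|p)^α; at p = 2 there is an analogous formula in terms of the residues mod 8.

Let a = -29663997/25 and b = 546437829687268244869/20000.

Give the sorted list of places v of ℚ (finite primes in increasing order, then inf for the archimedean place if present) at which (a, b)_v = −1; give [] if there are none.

(a, b) ≡ (-245157, 92378) mod (ℚ^×)²; places V = {2, 3, 5, 11, 13, 17, 19, 23, ∞}.
(a,b)_13: α=0, u≡12; β=1, v≡8 (mod 13); (12|13)=+1, (8|13)=-1; sign (−1)^0·+1^1·-1^0 = +1.
(a,b)_∞: sgn(-245157)=−, sgn(92378)=+, so +1.
(a,b)_5: α=-2, u≡3; β=-4, v≡2 (mod 5); (3|5)=-1, (2|5)=-1; sign (−1)^0·-1^-4·-1^-2 = +1.
(a,b)_3: α=1, u≡1; β=0, v≡2 (mod 3); (1|3)=+1, (2|3)=-1; sign (−1)^0·+1^0·-1^1 = -1.
(a,b)_11: α=3, u≡7; β=9, v≡9 (mod 11); (7|11)=-1, (9|11)=+1; sign (−1)^1·-1^9·+1^3 = +1.
(a,b)_2: α=0, β=-5; u≡3, v≡5 (mod 8); ε(u)ε(v)=1·0, αω(v)=0·1, βω(u)=-5·1; sum ≡ 1  ⇒  -1.
(a,b)_19: α=1, u≡4; β=3, v≡7 (mod 19); (4|19)=+1, (7|19)=+1; sign (−1)^1·+1^3·+1^1 = -1.
(a,b)_17: α=1, u≡3; β=3, v≡3 (mod 17); (3|17)=-1, (3|17)=-1; sign (−1)^0·-1^3·-1^1 = +1.
(a,b)_23: α=1, u≡16; β=2, v≡19 (mod 23); (16|23)=+1, (19|23)=-1; sign (−1)^0·+1^2·-1^1 = -1.
|Ram(-245157, 92378)| = 4, even; anisotropic at {2, 3, 19, 23}.

[2, 3, 19, 23]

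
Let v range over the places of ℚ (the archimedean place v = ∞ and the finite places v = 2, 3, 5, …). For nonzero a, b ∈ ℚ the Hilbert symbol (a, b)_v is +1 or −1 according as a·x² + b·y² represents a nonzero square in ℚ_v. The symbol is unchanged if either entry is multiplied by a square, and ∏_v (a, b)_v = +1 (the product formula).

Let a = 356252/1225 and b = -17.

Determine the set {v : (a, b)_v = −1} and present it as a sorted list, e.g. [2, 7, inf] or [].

Mod squares: a ≡ 527, b ≡ -17. Check v ∈ {∞, 2, 5, 7, 13, 17, 31}.
v=31: a=31^1·(≡13), b=31^0·(≡14) mod 31; (13|31)=-1, (14|31)=+1; (−1)^{1·0·15}·(-1)^0·(+1)^1 = +1.
v=5: a=5^-2·(≡3), b=5^0·(≡3) mod 5; (3|5)=-1, (3|5)=-1; (−1)^{-2·0·2}·(-1)^0·(-1)^-2 = +1.
v=7: a=7^-2·(≡2), b=7^0·(≡4) mod 7; (2|7)=+1, (4|7)=+1; (−1)^{-2·0·3}·(+1)^0·(+1)^-2 = +1.
v=2: v_2(a)=2, v_2(b)=0; units ≡ 7, 7 (mod 8); ε·ε+αω+βω = 1·1+2·0+0·0 ≡ 1  ⇒  (a,b)_2 = -1.
v=13: a=13^2·(≡5), b=13^0·(≡9) mod 13; (5|13)=-1, (9|13)=+1; (−1)^{2·0·6}·(-1)^0·(+1)^2 = +1.
v=17: a=17^1·(≡12), b=17^1·(≡16) mod 17; (12|17)=-1, (16|17)=+1; (−1)^{1·1·8}·(-1)^1·(+1)^1 = -1.
v=∞: 527 > 0 and -17 < 0  ⇒  (a,b)_∞ = +1.
(527, -17 / ℚ) ramifies at {2, 17}: a division algebra.

[2, 17]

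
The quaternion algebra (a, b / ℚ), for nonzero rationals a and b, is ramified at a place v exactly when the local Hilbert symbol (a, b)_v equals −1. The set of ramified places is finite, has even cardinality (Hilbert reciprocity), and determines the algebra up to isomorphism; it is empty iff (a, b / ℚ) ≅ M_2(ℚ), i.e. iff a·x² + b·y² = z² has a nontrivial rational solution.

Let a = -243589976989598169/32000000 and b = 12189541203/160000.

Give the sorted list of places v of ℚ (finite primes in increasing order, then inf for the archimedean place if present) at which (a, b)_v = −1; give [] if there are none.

Mod squares: a ≡ -82, b ≡ 203. Check v ∈ {∞, 2, 3, 5, 7, 29, 41}.
v=3: a=3^6·(≡2), b=3^6·(≡2) mod 3; (2|3)=-1, (2|3)=-1; (−1)^{6·6·1}·(-1)^6·(-1)^6 = +1.
v=5: a=5^-6·(≡2), b=5^-4·(≡3) mod 5; (2|5)=-1, (3|5)=-1; (−1)^{-6·-4·2}·(-1)^-4·(-1)^-6 = +1.
v=∞: -82 < 0 and 203 > 0  ⇒  (a,b)_∞ = +1.
v=29: a=29^2·(≡13), b=29^1·(≡7) mod 29; (13|29)=+1, (7|29)=+1; (−1)^{2·1·14}·(+1)^1·(+1)^2 = +1.
v=7: a=7^8·(≡2), b=7^3·(≡1) mod 7; (2|7)=+1, (1|7)=+1; (−1)^{8·3·3}·(+1)^3·(+1)^8 = +1.
v=2: v_2(a)=-11, v_2(b)=-8; units ≡ 7, 3 (mod 8); ε·ε+αω+βω = 1·1+-11·1+-8·0 ≡ 0  ⇒  (a,b)_2 = +1.
v=41: a=41^3·(≡33), b=41^2·(≡8) mod 41; (33|41)=+1, (8|41)=+1; (−1)^{3·2·20}·(+1)^2·(+1)^3 = +1.
Every local symbol is +1, so the conic -82·x² + 203·y² = z² has ℚ_v-points for all v and hence a ℚ-point; (a, b / ℚ) ≅ M_2(ℚ).

[]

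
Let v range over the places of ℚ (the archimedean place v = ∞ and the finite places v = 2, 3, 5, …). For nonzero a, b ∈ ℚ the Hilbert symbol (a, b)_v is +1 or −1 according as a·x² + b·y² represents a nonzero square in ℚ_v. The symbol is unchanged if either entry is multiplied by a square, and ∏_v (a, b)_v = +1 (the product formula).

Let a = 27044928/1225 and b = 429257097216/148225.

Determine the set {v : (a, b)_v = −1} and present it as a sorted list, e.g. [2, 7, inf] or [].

[]

(a, b) ≡ (5217, 323454) mod (ℚ^×)²; places V = {2, 3, 5, 7, 11, 31, 37, 47, ∞}.
(a,b)_11: α=0, u≡5; β=-2, v≡6 (mod 11); (5|11)=+1, (6|11)=-1; sign (−1)^0·+1^-2·-1^0 = +1.
(a,b)_2: α=6, β=15; u≡1, v≡7 (mod 8); ε(u)ε(v)=0·1, αω(v)=6·0, βω(u)=15·0; sum ≡ 0  ⇒  +1.
(a,b)_3: α=5, u≡2; β=5, v≡1 (mod 3); (2|3)=-1, (1|3)=+1; sign (−1)^1·-1^5·+1^5 = +1.
(a,b)_7: α=-2, u≡2; β=-2, v≡3 (mod 7); (2|7)=+1, (3|7)=-1; sign (−1)^0·+1^-2·-1^-2 = +1.
(a,b)_5: α=-2, u≡2; β=-2, v≡4 (mod 5); (2|5)=-1, (4|5)=+1; sign (−1)^0·-1^-2·+1^-2 = +1.
(a,b)_∞: sgn(5217)=+, sgn(323454)=+, so +1.
(a,b)_47: α=1, u≡1; β=1, v≡43 (mod 47); (1|47)=+1, (43|47)=-1; sign (−1)^1·+1^1·-1^1 = +1.
(a,b)_31: α=0, u≡2; β=1, v≡10 (mod 31); (2|31)=+1, (10|31)=+1; sign (−1)^0·+1^1·+1^0 = +1.
(a,b)_37: α=1, u≡30; β=1, v≡34 (mod 37); (30|37)=+1, (34|37)=+1; sign (−1)^0·+1^1·+1^1 = +1.
Ram(a, b) = ∅: the form 5217·x² + 323454·y² − z² is isotropic over every ℚ_v, so by Hasse–Minkowski it is isotropic over ℚ.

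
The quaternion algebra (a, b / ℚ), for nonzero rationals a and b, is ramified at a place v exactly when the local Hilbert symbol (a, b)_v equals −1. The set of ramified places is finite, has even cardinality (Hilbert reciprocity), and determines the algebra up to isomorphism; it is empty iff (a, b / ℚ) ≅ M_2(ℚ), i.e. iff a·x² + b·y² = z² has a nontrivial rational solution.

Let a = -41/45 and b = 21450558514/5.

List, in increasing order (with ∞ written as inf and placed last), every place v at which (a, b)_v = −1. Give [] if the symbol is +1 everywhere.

(a, b) ≡ (-205, 63802970) mod (ℚ^×)²; places V = {2, 3, 5, 7, 11, 41, 43, 47, ∞}.
(a,b)_5: α=-1, u≡1; β=-1, v≡4 (mod 5); (1|5)=+1, (4|5)=+1; sign (−1)^0·+1^-1·+1^-1 = +1.
(a,b)_2: α=0, β=1; u≡3, v≡5 (mod 8); ε(u)ε(v)=1·0, αω(v)=0·1, βω(u)=1·1; sum ≡ 1  ⇒  -1.
(a,b)_7: α=0, u≡5; β=1, v≡6 (mod 7); (5|7)=-1, (6|7)=-1; sign (−1)^0·-1^1·-1^0 = -1.
(a,b)_3: α=-2, u≡2; β=0, v≡2 (mod 3); (2|3)=-1, (2|3)=-1; sign (−1)^0·-1^0·-1^-2 = +1.
(a,b)_47: α=0, u≡44; β=1, v≡28 (mod 47); (44|47)=-1, (28|47)=+1; sign (−1)^0·-1^1·+1^0 = -1.
(a,b)_41: α=1, u≡10; β=3, v≡17 (mod 41); (10|41)=+1, (17|41)=-1; sign (−1)^0·+1^3·-1^1 = -1.
(a,b)_11: α=0, u≡3; β=1, v≡9 (mod 11); (3|11)=+1, (9|11)=+1; sign (−1)^0·+1^1·+1^0 = +1.
(a,b)_∞: sgn(-205)=−, sgn(63802970)=+, so +1.
(a,b)_43: α=0, u≡1; β=1, v≡12 (mod 43); (1|43)=+1, (12|43)=-1; sign (−1)^0·+1^1·-1^0 = +1.
|Ram(-205, 63802970)| = 4, even; anisotropic at {2, 7, 41, 47}.

[2, 7, 41, 47]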